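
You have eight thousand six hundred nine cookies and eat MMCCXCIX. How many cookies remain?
Convert eight thousand six hundred nine (English words) → 8×1000 + 6×100 + 9 = 8609 (decimal)
Convert MMCCXCIX (Roman numeral) → 1000 + 1000 + 100 + 100 + 90 + 9 = 2299 (decimal)
Compute 8609 - 2299 = 6310
6310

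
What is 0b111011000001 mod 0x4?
Convert 0b111011000001 (binary) → 2048 + 1024 + 512 + 128 + 64 + 1 = 3777 (decimal)
Convert 0x4 (hexadecimal) → 4 (decimal)
Compute 3777 mod 4 = 1
1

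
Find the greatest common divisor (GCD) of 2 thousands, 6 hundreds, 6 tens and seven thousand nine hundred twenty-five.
Convert 2 thousands, 6 hundreds, 6 tens (place-value notation) → 2×1000 + 6×100 + 6×10 = 2660 (decimal)
Convert seven thousand nine hundred twenty-five (English words) → 7×1000 + 9×100 + 25 = 7925 (decimal)
Compute gcd(2660, 7925) = 5
5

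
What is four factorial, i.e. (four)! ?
Convert four (English words) → 4 (decimal)
Compute 4! = 24
24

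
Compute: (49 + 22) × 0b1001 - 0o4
Convert 0b1001 (binary) → 8 + 1 = 9 (decimal)
Convert 0o4 (octal) → 4 (decimal)
Expression in decimal: (49 + 22) × 9 - 4
Parentheses first: 49 + 22 = 71
Multiply: 71 × 9 = 639
Subtract: 639 - 4 = 635
635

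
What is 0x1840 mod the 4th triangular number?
Convert 0x1840 (hexadecimal) → 1×4096 + 8×256 + 4×16 = 6208 (decimal)
Convert the 4th triangular number (triangular index) → 4×5/2 = 10 (decimal)
Compute 6208 mod 10 = 8
8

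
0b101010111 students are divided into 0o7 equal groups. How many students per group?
Convert 0b101010111 (binary) → 256 + 64 + 16 + 4 + 2 + 1 = 343 (decimal)
Convert 0o7 (octal) → 7 (decimal)
Compute 343 ÷ 7 = 49
49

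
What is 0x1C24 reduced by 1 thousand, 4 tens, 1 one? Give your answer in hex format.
Convert 0x1C24 (hexadecimal) → 1×4096 + 12×256 + 2×16 + 4 = 7204 (decimal)
Convert 1 thousand, 4 tens, 1 one (place-value notation) → 1×1000 + 4×10 + 1 = 1041 (decimal)
Compute 7204 - 1041 = 6163
Convert 6163 (decimal) → 6163 = 1×4096 + 8×256 + 1×16 + 3 → 0x1813 (hexadecimal)
0x1813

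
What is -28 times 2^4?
Convert 2^4 (power) → 16 (decimal)
Compute -28 × 16 = -448
-448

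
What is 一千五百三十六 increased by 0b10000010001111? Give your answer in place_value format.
Convert 一千五百三十六 (Chinese numeral) → 1×1000 + 5×100 + 3×10 + 6 = 1536 (decimal)
Convert 0b10000010001111 (binary) → 8192 + 128 + 8 + 4 + 2 + 1 = 8335 (decimal)
Compute 1536 + 8335 = 9871
Convert 9871 (decimal) → 9871 = 9×1000 + 8×100 + 7×10 + 1 → 9 thousands, 8 hundreds, 7 tens, 1 one (place-value notation)
9 thousands, 8 hundreds, 7 tens, 1 one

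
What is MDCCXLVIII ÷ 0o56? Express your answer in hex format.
Convert MDCCXLVIII (Roman numeral) → 1000 + 500 + 100 + 100 + 40 + 5 + 1 + 1 + 1 = 1748 (decimal)
Convert 0o56 (octal) → 5×8 + 6 = 46 (decimal)
Compute 1748 ÷ 46 = 38
Convert 38 (decimal) → 38 = 2×16 + 6 → 0x26 (hexadecimal)
0x26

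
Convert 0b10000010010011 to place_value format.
Convert 0b10000010010011 (binary) → 8192 + 128 + 16 + 2 + 1 = 8339 (decimal)
Convert 8339 (decimal) → 8339 = 8×1000 + 3×100 + 3×10 + 9 → 8 thousands, 3 hundreds, 3 tens, 9 ones (place-value notation)
8 thousands, 3 hundreds, 3 tens, 9 ones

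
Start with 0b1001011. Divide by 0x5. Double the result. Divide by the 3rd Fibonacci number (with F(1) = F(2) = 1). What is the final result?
Convert 0b1001011 (binary) → 64 + 8 + 2 + 1 = 75 (decimal)
Start: 75
Convert 0x5 (hexadecimal) → 5 (decimal)
75 ÷ 5 = 15
15 × 2 = 30
Convert the 3rd Fibonacci number (with F(1) = F(2) = 1) (Fibonacci index) → 1, 1, 2 → 2 (decimal)
30 ÷ 2 = 15
15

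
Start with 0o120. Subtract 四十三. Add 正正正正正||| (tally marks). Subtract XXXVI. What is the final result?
Convert 0o120 (octal) → 1×64 + 2×8 = 80 (decimal)
Start: 80
Convert 四十三 (Chinese numeral) → 4×10 + 3 = 43 (decimal)
80 - 43 = 37
Convert 正正正正正||| (tally marks) → 5 + 5 + 5 + 5 + 5 + 3 = 28 (decimal)
37 + 28 = 65
Convert XXXVI (Roman numeral) → 10 + 10 + 10 + 5 + 1 = 36 (decimal)
65 - 36 = 29
29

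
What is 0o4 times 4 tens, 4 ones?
Convert 0o4 (octal) → 4 (decimal)
Convert 4 tens, 4 ones (place-value notation) → 4×10 + 4 = 44 (decimal)
Compute 4 × 44 = 176
176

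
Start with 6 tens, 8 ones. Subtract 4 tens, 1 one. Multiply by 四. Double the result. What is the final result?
Convert 6 tens, 8 ones (place-value notation) → 6×10 + 8 = 68 (decimal)
Start: 68
Convert 4 tens, 1 one (place-value notation) → 4×10 + 1 = 41 (decimal)
68 - 41 = 27
Convert 四 (Chinese numeral) → 4 (decimal)
27 × 4 = 108
108 × 2 = 216
216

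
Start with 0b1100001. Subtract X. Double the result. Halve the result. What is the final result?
Convert 0b1100001 (binary) → 64 + 32 + 1 = 97 (decimal)
Start: 97
Convert X (Roman numeral) → 10 (decimal)
97 - 10 = 87
87 × 2 = 174
174 ÷ 2 = 87
87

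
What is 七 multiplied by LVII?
Convert 七 (Chinese numeral) → 7 (decimal)
Convert LVII (Roman numeral) → 50 + 5 + 1 + 1 = 57 (decimal)
Compute 7 × 57 = 399
399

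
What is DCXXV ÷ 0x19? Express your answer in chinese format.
Convert DCXXV (Roman numeral) → 500 + 100 + 10 + 10 + 5 = 625 (decimal)
Convert 0x19 (hexadecimal) → 1×16 + 9 = 25 (decimal)
Compute 625 ÷ 25 = 25
Convert 25 (decimal) → 25 = 2×10 + 5 → 二十五 (Chinese numeral)
二十五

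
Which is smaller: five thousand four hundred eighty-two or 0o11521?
Convert five thousand four hundred eighty-two (English words) → 5×1000 + 4×100 + 82 = 5482 (decimal)
Convert 0o11521 (octal) → 1×4096 + 1×512 + 5×64 + 2×8 + 1 = 4945 (decimal)
Compare 5482 vs 4945: smaller = 4945
4945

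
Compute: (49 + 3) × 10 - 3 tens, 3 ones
Convert 3 tens, 3 ones (place-value notation) → 3×10 + 3 = 33 (decimal)
Expression in decimal: (49 + 3) × 10 - 33
Parentheses first: 49 + 3 = 52
Multiply: 52 × 10 = 520
Subtract: 520 - 33 = 487
487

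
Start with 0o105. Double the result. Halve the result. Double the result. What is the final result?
Convert 0o105 (octal) → 1×64 + 5 = 69 (decimal)
Start: 69
69 × 2 = 138
138 ÷ 2 = 69
69 × 2 = 138
138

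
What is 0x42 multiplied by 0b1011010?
Convert 0x42 (hexadecimal) → 4×16 + 2 = 66 (decimal)
Convert 0b1011010 (binary) → 64 + 16 + 8 + 2 = 90 (decimal)
Compute 66 × 90 = 5940
5940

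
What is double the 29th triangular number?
The 29th triangular number = 29×30/2 = 435
Compute 435 × 2 = 870
870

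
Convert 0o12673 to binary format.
Convert 0o12673 (octal) → 1×4096 + 2×512 + 6×64 + 7×8 + 3 = 5563 (decimal)
Convert 5563 (decimal) → 5563 = 4096 + 1024 + 256 + 128 + 32 + 16 + 8 + 2 + 1 → 0b1010110111011 (binary)
0b1010110111011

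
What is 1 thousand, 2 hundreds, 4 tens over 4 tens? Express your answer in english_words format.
Convert 1 thousand, 2 hundreds, 4 tens (place-value notation) → 1×1000 + 2×100 + 4×10 = 1240 (decimal)
Convert 4 tens (place-value notation) → 4×10 = 40 (decimal)
Compute 1240 ÷ 40 = 31
Convert 31 (decimal) → thirty-one (English words)
thirty-one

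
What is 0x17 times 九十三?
Convert 0x17 (hexadecimal) → 1×16 + 7 = 23 (decimal)
Convert 九十三 (Chinese numeral) → 9×10 + 3 = 93 (decimal)
Compute 23 × 93 = 2139
2139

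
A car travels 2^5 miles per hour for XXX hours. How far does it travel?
Convert 2^5 (power) → 32 (decimal)
Convert XXX (Roman numeral) → 10 + 10 + 10 = 30 (decimal)
Compute 32 × 30 = 960
960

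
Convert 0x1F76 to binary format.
Convert 0x1F76 (hexadecimal) → 1×4096 + 15×256 + 7×16 + 6 = 8054 (decimal)
Convert 8054 (decimal) → 8054 = 4096 + 2048 + 1024 + 512 + 256 + 64 + 32 + 16 + 4 + 2 → 0b1111101110110 (binary)
0b1111101110110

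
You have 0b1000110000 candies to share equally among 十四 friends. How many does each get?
Convert 0b1000110000 (binary) → 512 + 32 + 16 = 560 (decimal)
Convert 十四 (Chinese numeral) → 1×10 + 4 = 14 (decimal)
Compute 560 ÷ 14 = 40
40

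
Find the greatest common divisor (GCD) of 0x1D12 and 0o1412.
Convert 0x1D12 (hexadecimal) → 1×4096 + 13×256 + 1×16 + 2 = 7442 (decimal)
Convert 0o1412 (octal) → 1×512 + 4×64 + 1×8 + 2 = 778 (decimal)
Compute gcd(7442, 778) = 2
2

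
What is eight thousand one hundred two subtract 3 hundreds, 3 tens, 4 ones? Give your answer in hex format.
Convert eight thousand one hundred two (English words) → 8×1000 + 1×100 + 2 = 8102 (decimal)
Convert 3 hundreds, 3 tens, 4 ones (place-value notation) → 3×100 + 3×10 + 4 = 334 (decimal)
Compute 8102 - 334 = 7768
Convert 7768 (decimal) → 7768 = 1×4096 + 14×256 + 5×16 + 8 → 0x1E58 (hexadecimal)
0x1E58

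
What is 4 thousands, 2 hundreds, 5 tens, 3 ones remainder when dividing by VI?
Convert 4 thousands, 2 hundreds, 5 tens, 3 ones (place-value notation) → 4×1000 + 2×100 + 5×10 + 3 = 4253 (decimal)
Convert VI (Roman numeral) → 5 + 1 = 6 (decimal)
Compute 4253 mod 6 = 5
5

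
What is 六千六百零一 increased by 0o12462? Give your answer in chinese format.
Convert 六千六百零一 (Chinese numeral) → 6×1000 + 6×100 + 1 = 6601 (decimal)
Convert 0o12462 (octal) → 1×4096 + 2×512 + 4×64 + 6×8 + 2 = 5426 (decimal)
Compute 6601 + 5426 = 12027
Convert 12027 (decimal) → 12027 = 1×10000 + 2×1000 + 2×10 + 7 → 一万二千零二十七 (Chinese numeral)
一万二千零二十七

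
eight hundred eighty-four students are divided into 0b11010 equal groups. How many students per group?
Convert eight hundred eighty-four (English words) → 8×100 + 84 = 884 (decimal)
Convert 0b11010 (binary) → 16 + 8 + 2 = 26 (decimal)
Compute 884 ÷ 26 = 34
34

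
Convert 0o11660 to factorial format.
Convert 0o11660 (octal) → 1×4096 + 1×512 + 6×64 + 6×8 = 5040 (decimal)
Convert 5040 (decimal) → 7! (factorial)
7!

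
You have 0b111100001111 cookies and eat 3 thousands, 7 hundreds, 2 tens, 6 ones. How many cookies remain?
Convert 0b111100001111 (binary) → 2048 + 1024 + 512 + 256 + 8 + 4 + 2 + 1 = 3855 (decimal)
Convert 3 thousands, 7 hundreds, 2 tens, 6 ones (place-value notation) → 3×1000 + 7×100 + 2×10 + 6 = 3726 (decimal)
Compute 3855 - 3726 = 129
129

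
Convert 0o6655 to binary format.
Convert 0o6655 (octal) → 6×512 + 6×64 + 5×8 + 5 = 3501 (decimal)
Convert 3501 (decimal) → 3501 = 2048 + 1024 + 256 + 128 + 32 + 8 + 4 + 1 → 0b110110101101 (binary)
0b110110101101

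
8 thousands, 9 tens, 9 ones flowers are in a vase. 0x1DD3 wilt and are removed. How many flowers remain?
Convert 8 thousands, 9 tens, 9 ones (place-value notation) → 8×1000 + 9×10 + 9 = 8099 (decimal)
Convert 0x1DD3 (hexadecimal) → 1×4096 + 13×256 + 13×16 + 3 = 7635 (decimal)
Compute 8099 - 7635 = 464
464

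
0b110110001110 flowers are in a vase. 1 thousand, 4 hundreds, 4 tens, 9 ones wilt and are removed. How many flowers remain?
Convert 0b110110001110 (binary) → 2048 + 1024 + 256 + 128 + 8 + 4 + 2 = 3470 (decimal)
Convert 1 thousand, 4 hundreds, 4 tens, 9 ones (place-value notation) → 1×1000 + 4×100 + 4×10 + 9 = 1449 (decimal)
Compute 3470 - 1449 = 2021
2021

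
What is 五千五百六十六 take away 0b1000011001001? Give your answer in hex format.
Convert 五千五百六十六 (Chinese numeral) → 5×1000 + 5×100 + 6×10 + 6 = 5566 (decimal)
Convert 0b1000011001001 (binary) → 4096 + 128 + 64 + 8 + 1 = 4297 (decimal)
Compute 5566 - 4297 = 1269
Convert 1269 (decimal) → 1269 = 4×256 + 15×16 + 5 → 0x4F5 (hexadecimal)
0x4F5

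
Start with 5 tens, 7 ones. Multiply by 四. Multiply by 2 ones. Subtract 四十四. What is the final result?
Convert 5 tens, 7 ones (place-value notation) → 5×10 + 7 = 57 (decimal)
Start: 57
Convert 四 (Chinese numeral) → 4 (decimal)
57 × 4 = 228
Convert 2 ones (place-value notation) → 2 (decimal)
228 × 2 = 456
Convert 四十四 (Chinese numeral) → 4×10 + 4 = 44 (decimal)
456 - 44 = 412
412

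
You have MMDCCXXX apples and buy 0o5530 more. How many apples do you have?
Convert MMDCCXXX (Roman numeral) → 1000 + 1000 + 500 + 100 + 100 + 10 + 10 + 10 = 2730 (decimal)
Convert 0o5530 (octal) → 5×512 + 5×64 + 3×8 = 2904 (decimal)
Compute 2730 + 2904 = 5634
5634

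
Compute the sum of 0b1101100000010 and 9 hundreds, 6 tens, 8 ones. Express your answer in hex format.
Convert 0b1101100000010 (binary) → 4096 + 2048 + 512 + 256 + 2 = 6914 (decimal)
Convert 9 hundreds, 6 tens, 8 ones (place-value notation) → 9×100 + 6×10 + 8 = 968 (decimal)
Compute 6914 + 968 = 7882
Convert 7882 (decimal) → 7882 = 1×4096 + 14×256 + 12×16 + 10 → 0x1ECA (hexadecimal)
0x1ECA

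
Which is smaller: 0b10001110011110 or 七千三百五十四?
Convert 0b10001110011110 (binary) → 8192 + 512 + 256 + 128 + 16 + 8 + 4 + 2 = 9118 (decimal)
Convert 七千三百五十四 (Chinese numeral) → 7×1000 + 3×100 + 5×10 + 4 = 7354 (decimal)
Compare 9118 vs 7354: smaller = 7354
7354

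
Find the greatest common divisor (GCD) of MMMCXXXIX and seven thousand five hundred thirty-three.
Convert MMMCXXXIX (Roman numeral) → 1000 + 1000 + 1000 + 100 + 10 + 10 + 10 + 9 = 3139 (decimal)
Convert seven thousand five hundred thirty-three (English words) → 7×1000 + 5×100 + 33 = 7533 (decimal)
Compute gcd(3139, 7533) = 1
1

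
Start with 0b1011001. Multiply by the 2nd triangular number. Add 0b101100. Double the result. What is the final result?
Convert 0b1011001 (binary) → 64 + 16 + 8 + 1 = 89 (decimal)
Start: 89
Convert the 2nd triangular number (triangular index) → 2×3/2 = 3 (decimal)
89 × 3 = 267
Convert 0b101100 (binary) → 32 + 8 + 4 = 44 (decimal)
267 + 44 = 311
311 × 2 = 622
622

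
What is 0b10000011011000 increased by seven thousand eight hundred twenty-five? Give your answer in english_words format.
Convert 0b10000011011000 (binary) → 8192 + 128 + 64 + 16 + 8 = 8408 (decimal)
Convert seven thousand eight hundred twenty-five (English words) → 7×1000 + 8×100 + 25 = 7825 (decimal)
Compute 8408 + 7825 = 16233
Convert 16233 (decimal) → 16233 = 16×1000 + 2×100 + 33 → sixteen thousand two hundred thirty-three (English words)
sixteen thousand two hundred thirty-three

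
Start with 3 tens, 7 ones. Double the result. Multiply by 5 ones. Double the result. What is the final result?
Convert 3 tens, 7 ones (place-value notation) → 3×10 + 7 = 37 (decimal)
Start: 37
37 × 2 = 74
Convert 5 ones (place-value notation) → 5 (decimal)
74 × 5 = 370
370 × 2 = 740
740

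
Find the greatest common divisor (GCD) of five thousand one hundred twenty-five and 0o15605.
Convert five thousand one hundred twenty-five (English words) → 5×1000 + 1×100 + 25 = 5125 (decimal)
Convert 0o15605 (octal) → 1×4096 + 5×512 + 6×64 + 5 = 7045 (decimal)
Compute gcd(5125, 7045) = 5
5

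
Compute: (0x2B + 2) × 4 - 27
Convert 0x2B (hexadecimal) → 2×16 + 11 = 43 (decimal)
Expression in decimal: (43 + 2) × 4 - 27
Parentheses first: 43 + 2 = 45
Multiply: 45 × 4 = 180
Subtract: 180 - 27 = 153
153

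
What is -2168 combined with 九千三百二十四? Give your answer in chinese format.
Convert 九千三百二十四 (Chinese numeral) → 9×1000 + 3×100 + 2×10 + 4 = 9324 (decimal)
Compute -2168 + 9324 = 7156
Convert 7156 (decimal) → 7156 = 7×1000 + 1×100 + 5×10 + 6 → 七千一百五十六 (Chinese numeral)
七千一百五十六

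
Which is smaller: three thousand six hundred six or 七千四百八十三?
Convert three thousand six hundred six (English words) → 3×1000 + 6×100 + 6 = 3606 (decimal)
Convert 七千四百八十三 (Chinese numeral) → 7×1000 + 4×100 + 8×10 + 3 = 7483 (decimal)
Compare 3606 vs 7483: smaller = 3606
3606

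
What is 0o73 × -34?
Convert 0o73 (octal) → 7×8 + 3 = 59 (decimal)
Compute 59 × -34 = -2006
-2006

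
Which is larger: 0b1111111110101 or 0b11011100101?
Convert 0b1111111110101 (binary) → 4096 + 2048 + 1024 + 512 + 256 + 128 + 64 + 32 + 16 + 4 + 1 = 8181 (decimal)
Convert 0b11011100101 (binary) → 1024 + 512 + 128 + 64 + 32 + 4 + 1 = 1765 (decimal)
Compare 8181 vs 1765: larger = 8181
8181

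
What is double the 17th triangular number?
The 17th triangular number = 17×18/2 = 153
Compute 153 × 2 = 306
306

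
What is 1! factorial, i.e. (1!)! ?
Convert 1! (factorial) → 1 (decimal)
Compute 1! = 1
1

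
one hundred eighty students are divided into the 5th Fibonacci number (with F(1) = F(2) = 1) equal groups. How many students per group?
Convert one hundred eighty (English words) → 1×100 + 80 = 180 (decimal)
Convert the 5th Fibonacci number (with F(1) = F(2) = 1) (Fibonacci index) → 1, 1, 2, 3, 5 → 5 (decimal)
Compute 180 ÷ 5 = 36
36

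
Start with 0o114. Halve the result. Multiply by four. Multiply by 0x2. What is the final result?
Convert 0o114 (octal) → 1×64 + 1×8 + 4 = 76 (decimal)
Start: 76
76 ÷ 2 = 38
Convert four (English words) → 4 (decimal)
38 × 4 = 152
Convert 0x2 (hexadecimal) → 2 (decimal)
152 × 2 = 304
304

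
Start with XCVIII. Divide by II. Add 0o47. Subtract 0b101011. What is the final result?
Convert XCVIII (Roman numeral) → 90 + 5 + 1 + 1 + 1 = 98 (decimal)
Start: 98
Convert II (Roman numeral) → 1 + 1 = 2 (decimal)
98 ÷ 2 = 49
Convert 0o47 (octal) → 4×8 + 7 = 39 (decimal)
49 + 39 = 88
Convert 0b101011 (binary) → 32 + 8 + 2 + 1 = 43 (decimal)
88 - 43 = 45
45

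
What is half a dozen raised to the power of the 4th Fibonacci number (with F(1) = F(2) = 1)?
Convert half a dozen (colloquial) → 6 (decimal)
Convert the 4th Fibonacci number (with F(1) = F(2) = 1) (Fibonacci index) → 1, 1, 2, 3 → 3 (decimal)
Compute 6 ^ 3 = 216
216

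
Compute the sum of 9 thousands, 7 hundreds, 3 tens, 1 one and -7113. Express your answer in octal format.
Convert 9 thousands, 7 hundreds, 3 tens, 1 one (place-value notation) → 9×1000 + 7×100 + 3×10 + 1 = 9731 (decimal)
Compute 9731 + -7113 = 2618
Convert 2618 (decimal) → 2618 = 5×512 + 7×8 + 2 → 0o5072 (octal)
0o5072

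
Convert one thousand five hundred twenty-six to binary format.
Convert one thousand five hundred twenty-six (English words) → 1×1000 + 5×100 + 26 = 1526 (decimal)
Convert 1526 (decimal) → 1526 = 1024 + 256 + 128 + 64 + 32 + 16 + 4 + 2 → 0b10111110110 (binary)
0b10111110110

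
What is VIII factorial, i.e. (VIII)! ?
Convert VIII (Roman numeral) → 5 + 1 + 1 + 1 = 8 (decimal)
Compute 8! = 40320
40320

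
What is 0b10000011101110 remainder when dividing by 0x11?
Convert 0b10000011101110 (binary) → 8192 + 128 + 64 + 32 + 8 + 4 + 2 = 8430 (decimal)
Convert 0x11 (hexadecimal) → 1×16 + 1 = 17 (decimal)
Compute 8430 mod 17 = 15
15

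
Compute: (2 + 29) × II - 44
Convert II (Roman numeral) → 1 + 1 = 2 (decimal)
Expression in decimal: (2 + 29) × 2 - 44
Parentheses first: 2 + 29 = 31
Multiply: 31 × 2 = 62
Subtract: 62 - 44 = 18
18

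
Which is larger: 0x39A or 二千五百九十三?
Convert 0x39A (hexadecimal) → 3×256 + 9×16 + 10 = 922 (decimal)
Convert 二千五百九十三 (Chinese numeral) → 2×1000 + 5×100 + 9×10 + 3 = 2593 (decimal)
Compare 922 vs 2593: larger = 2593
2593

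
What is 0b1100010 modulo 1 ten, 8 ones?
Convert 0b1100010 (binary) → 64 + 32 + 2 = 98 (decimal)
Convert 1 ten, 8 ones (place-value notation) → 1×10 + 8 = 18 (decimal)
Compute 98 mod 18 = 8
8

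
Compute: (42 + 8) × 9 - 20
Parentheses first: 42 + 8 = 50
Multiply: 50 × 9 = 450
Subtract: 450 - 20 = 430
430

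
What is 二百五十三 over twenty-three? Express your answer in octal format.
Convert 二百五十三 (Chinese numeral) → 2×100 + 5×10 + 3 = 253 (decimal)
Convert twenty-three (English words) → 23 (decimal)
Compute 253 ÷ 23 = 11
Convert 11 (decimal) → 11 = 1×8 + 3 → 0o13 (octal)
0o13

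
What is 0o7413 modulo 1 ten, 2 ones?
Convert 0o7413 (octal) → 7×512 + 4×64 + 1×8 + 3 = 3851 (decimal)
Convert 1 ten, 2 ones (place-value notation) → 1×10 + 2 = 12 (decimal)
Compute 3851 mod 12 = 11
11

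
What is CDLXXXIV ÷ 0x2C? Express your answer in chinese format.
Convert CDLXXXIV (Roman numeral) → 400 + 50 + 10 + 10 + 10 + 4 = 484 (decimal)
Convert 0x2C (hexadecimal) → 2×16 + 12 = 44 (decimal)
Compute 484 ÷ 44 = 11
Convert 11 (decimal) → 11 = 1×10 + 1 → 十一 (Chinese numeral)
十一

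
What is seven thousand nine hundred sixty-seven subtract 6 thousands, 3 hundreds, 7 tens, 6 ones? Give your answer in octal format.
Convert seven thousand nine hundred sixty-seven (English words) → 7×1000 + 9×100 + 67 = 7967 (decimal)
Convert 6 thousands, 3 hundreds, 7 tens, 6 ones (place-value notation) → 6×1000 + 3×100 + 7×10 + 6 = 6376 (decimal)
Compute 7967 - 6376 = 1591
Convert 1591 (decimal) → 1591 = 3×512 + 6×8 + 7 → 0o3067 (octal)
0o3067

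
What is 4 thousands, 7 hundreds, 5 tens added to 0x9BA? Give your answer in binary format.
Convert 4 thousands, 7 hundreds, 5 tens (place-value notation) → 4×1000 + 7×100 + 5×10 = 4750 (decimal)
Convert 0x9BA (hexadecimal) → 9×256 + 11×16 + 10 = 2490 (decimal)
Compute 4750 + 2490 = 7240
Convert 7240 (decimal) → 7240 = 4096 + 2048 + 1024 + 64 + 8 → 0b1110001001000 (binary)
0b1110001001000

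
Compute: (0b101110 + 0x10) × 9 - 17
Convert 0b101110 (binary) → 32 + 8 + 4 + 2 = 46 (decimal)
Convert 0x10 (hexadecimal) → 1×16 = 16 (decimal)
Expression in decimal: (46 + 16) × 9 - 17
Parentheses first: 46 + 16 = 62
Multiply: 62 × 9 = 558
Subtract: 558 - 17 = 541
541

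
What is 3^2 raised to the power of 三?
Convert 3^2 (power) → 9 (decimal)
Convert 三 (Chinese numeral) → 3 (decimal)
Compute 9 ^ 3 = 729
729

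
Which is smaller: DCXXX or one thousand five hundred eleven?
Convert DCXXX (Roman numeral) → 500 + 100 + 10 + 10 + 10 = 630 (decimal)
Convert one thousand five hundred eleven (English words) → 1×1000 + 5×100 + 11 = 1511 (decimal)
Compare 630 vs 1511: smaller = 630
630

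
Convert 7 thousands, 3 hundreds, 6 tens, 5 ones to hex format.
Convert 7 thousands, 3 hundreds, 6 tens, 5 ones (place-value notation) → 7×1000 + 3×100 + 6×10 + 5 = 7365 (decimal)
Convert 7365 (decimal) → 7365 = 1×4096 + 12×256 + 12×16 + 5 → 0x1CC5 (hexadecimal)
0x1CC5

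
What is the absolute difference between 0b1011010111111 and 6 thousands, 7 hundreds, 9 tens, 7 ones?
Convert 0b1011010111111 (binary) → 4096 + 1024 + 512 + 128 + 32 + 16 + 8 + 4 + 2 + 1 = 5823 (decimal)
Convert 6 thousands, 7 hundreds, 9 tens, 7 ones (place-value notation) → 6×1000 + 7×100 + 9×10 + 7 = 6797 (decimal)
Compute |5823 - 6797| = 974
974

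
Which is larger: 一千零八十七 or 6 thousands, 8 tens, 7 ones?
Convert 一千零八十七 (Chinese numeral) → 1×1000 + 8×10 + 7 = 1087 (decimal)
Convert 6 thousands, 8 tens, 7 ones (place-value notation) → 6×1000 + 8×10 + 7 = 6087 (decimal)
Compare 1087 vs 6087: larger = 6087
6087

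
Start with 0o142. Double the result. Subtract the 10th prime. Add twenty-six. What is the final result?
Convert 0o142 (octal) → 1×64 + 4×8 + 2 = 98 (decimal)
Start: 98
98 × 2 = 196
Convert the 10th prime (prime index) → 29 (decimal)
196 - 29 = 167
Convert twenty-six (English words) → 26 (decimal)
167 + 26 = 193
193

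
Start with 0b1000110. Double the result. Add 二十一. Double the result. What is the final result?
Convert 0b1000110 (binary) → 64 + 4 + 2 = 70 (decimal)
Start: 70
70 × 2 = 140
Convert 二十一 (Chinese numeral) → 2×10 + 1 = 21 (decimal)
140 + 21 = 161
161 × 2 = 322
322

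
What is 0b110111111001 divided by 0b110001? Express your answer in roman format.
Convert 0b110111111001 (binary) → 2048 + 1024 + 256 + 128 + 64 + 32 + 16 + 8 + 1 = 3577 (decimal)
Convert 0b110001 (binary) → 32 + 16 + 1 = 49 (decimal)
Compute 3577 ÷ 49 = 73
Convert 73 (decimal) → 73 = 50 + 10 + 10 + 1 + 1 + 1 → LXXIII (Roman numeral)
LXXIII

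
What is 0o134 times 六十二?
Convert 0o134 (octal) → 1×64 + 3×8 + 4 = 92 (decimal)
Convert 六十二 (Chinese numeral) → 6×10 + 2 = 62 (decimal)
Compute 92 × 62 = 5704
5704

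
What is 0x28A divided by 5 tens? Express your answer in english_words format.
Convert 0x28A (hexadecimal) → 2×256 + 8×16 + 10 = 650 (decimal)
Convert 5 tens (place-value notation) → 5×10 = 50 (decimal)
Compute 650 ÷ 50 = 13
Convert 13 (decimal) → thirteen (English words)
thirteen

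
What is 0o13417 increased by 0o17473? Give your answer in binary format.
Convert 0o13417 (octal) → 1×4096 + 3×512 + 4×64 + 1×8 + 7 = 5903 (decimal)
Convert 0o17473 (octal) → 1×4096 + 7×512 + 4×64 + 7×8 + 3 = 7995 (decimal)
Compute 5903 + 7995 = 13898
Convert 13898 (decimal) → 13898 = 8192 + 4096 + 1024 + 512 + 64 + 8 + 2 → 0b11011001001010 (binary)
0b11011001001010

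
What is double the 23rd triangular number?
The 23rd triangular number = 23×24/2 = 276
Compute 276 × 2 = 552
552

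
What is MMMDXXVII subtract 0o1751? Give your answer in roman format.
Convert MMMDXXVII (Roman numeral) → 1000 + 1000 + 1000 + 500 + 10 + 10 + 5 + 1 + 1 = 3527 (decimal)
Convert 0o1751 (octal) → 1×512 + 7×64 + 5×8 + 1 = 1001 (decimal)
Compute 3527 - 1001 = 2526
Convert 2526 (decimal) → 2526 = 1000 + 1000 + 500 + 10 + 10 + 5 + 1 → MMDXXVI (Roman numeral)
MMDXXVI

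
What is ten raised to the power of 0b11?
Convert ten (English words) → 10 (decimal)
Convert 0b11 (binary) → 2 + 1 = 3 (decimal)
Compute 10 ^ 3 = 1000
1000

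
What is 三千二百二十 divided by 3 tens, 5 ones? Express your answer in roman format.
Convert 三千二百二十 (Chinese numeral) → 3×1000 + 2×100 + 2×10 = 3220 (decimal)
Convert 3 tens, 5 ones (place-value notation) → 3×10 + 5 = 35 (decimal)
Compute 3220 ÷ 35 = 92
Convert 92 (decimal) → 92 = 90 + 1 + 1 → XCII (Roman numeral)
XCII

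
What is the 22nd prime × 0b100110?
Convert the 22nd prime (prime index) → 79 (decimal)
Convert 0b100110 (binary) → 32 + 4 + 2 = 38 (decimal)
Compute 79 × 38 = 3002
3002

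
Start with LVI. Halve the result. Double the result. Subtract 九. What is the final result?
Convert LVI (Roman numeral) → 50 + 5 + 1 = 56 (decimal)
Start: 56
56 ÷ 2 = 28
28 × 2 = 56
Convert 九 (Chinese numeral) → 9 (decimal)
56 - 9 = 47
47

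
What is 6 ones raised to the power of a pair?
Convert 6 ones (place-value notation) → 6 (decimal)
Convert a pair (colloquial) → 2 (decimal)
Compute 6 ^ 2 = 36
36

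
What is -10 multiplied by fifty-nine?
Convert fifty-nine (English words) → 59 (decimal)
Compute -10 × 59 = -590
-590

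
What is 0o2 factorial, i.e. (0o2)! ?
Convert 0o2 (octal) → 2 (decimal)
Compute 2! = 2
2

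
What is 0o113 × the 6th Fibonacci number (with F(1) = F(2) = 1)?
Convert 0o113 (octal) → 1×64 + 1×8 + 3 = 75 (decimal)
Convert the 6th Fibonacci number (with F(1) = F(2) = 1) (Fibonacci index) → 1, 1, 2, 3, 5, 8 → 8 (decimal)
Compute 75 × 8 = 600
600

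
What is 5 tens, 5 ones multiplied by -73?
Convert 5 tens, 5 ones (place-value notation) → 5×10 + 5 = 55 (decimal)
Compute 55 × -73 = -4015
-4015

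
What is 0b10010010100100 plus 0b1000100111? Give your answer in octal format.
Convert 0b10010010100100 (binary) → 8192 + 1024 + 128 + 32 + 4 = 9380 (decimal)
Convert 0b1000100111 (binary) → 512 + 32 + 4 + 2 + 1 = 551 (decimal)
Compute 9380 + 551 = 9931
Convert 9931 (decimal) → 9931 = 2×4096 + 3×512 + 3×64 + 1×8 + 3 → 0o23313 (octal)
0o23313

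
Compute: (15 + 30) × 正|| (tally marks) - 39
Convert 正|| (tally marks) → 5 + 2 = 7 (decimal)
Expression in decimal: (15 + 30) × 7 - 39
Parentheses first: 15 + 30 = 45
Multiply: 45 × 7 = 315
Subtract: 315 - 39 = 276
276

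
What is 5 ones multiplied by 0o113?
Convert 5 ones (place-value notation) → 5 (decimal)
Convert 0o113 (octal) → 1×64 + 1×8 + 3 = 75 (decimal)
Compute 5 × 75 = 375
375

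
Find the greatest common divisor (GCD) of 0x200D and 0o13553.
Convert 0x200D (hexadecimal) → 2×4096 + 13 = 8205 (decimal)
Convert 0o13553 (octal) → 1×4096 + 3×512 + 5×64 + 5×8 + 3 = 5995 (decimal)
Compute gcd(8205, 5995) = 5
5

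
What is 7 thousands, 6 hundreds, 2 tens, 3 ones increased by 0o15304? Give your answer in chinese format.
Convert 7 thousands, 6 hundreds, 2 tens, 3 ones (place-value notation) → 7×1000 + 6×100 + 2×10 + 3 = 7623 (decimal)
Convert 0o15304 (octal) → 1×4096 + 5×512 + 3×64 + 4 = 6852 (decimal)
Compute 7623 + 6852 = 14475
Convert 14475 (decimal) → 14475 = 1×10000 + 4×1000 + 4×100 + 7×10 + 5 → 一万四千四百七十五 (Chinese numeral)
一万四千四百七十五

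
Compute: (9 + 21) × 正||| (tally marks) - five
Convert 正||| (tally marks) → 5 + 3 = 8 (decimal)
Convert five (English words) → 5 (decimal)
Expression in decimal: (9 + 21) × 8 - 5
Parentheses first: 9 + 21 = 30
Multiply: 30 × 8 = 240
Subtract: 240 - 5 = 235
235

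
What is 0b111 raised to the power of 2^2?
Convert 0b111 (binary) → 4 + 2 + 1 = 7 (decimal)
Convert 2^2 (power) → 4 (decimal)
Compute 7 ^ 4 = 2401
2401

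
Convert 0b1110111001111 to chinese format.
Convert 0b1110111001111 (binary) → 4096 + 2048 + 1024 + 256 + 128 + 64 + 8 + 4 + 2 + 1 = 7631 (decimal)
Convert 7631 (decimal) → 7631 = 7×1000 + 6×100 + 3×10 + 1 → 七千六百三十一 (Chinese numeral)
七千六百三十一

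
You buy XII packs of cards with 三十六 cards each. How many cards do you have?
Convert 三十六 (Chinese numeral) → 3×10 + 6 = 36 (decimal)
Convert XII (Roman numeral) → 10 + 1 + 1 = 12 (decimal)
Compute 36 × 12 = 432
432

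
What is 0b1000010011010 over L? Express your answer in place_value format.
Convert 0b1000010011010 (binary) → 4096 + 128 + 16 + 8 + 2 = 4250 (decimal)
Convert L (Roman numeral) → 50 (decimal)
Compute 4250 ÷ 50 = 85
Convert 85 (decimal) → 85 = 8×10 + 5 → 8 tens, 5 ones (place-value notation)
8 tens, 5 ones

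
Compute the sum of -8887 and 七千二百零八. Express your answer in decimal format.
Convert 七千二百零八 (Chinese numeral) → 7×1000 + 2×100 + 8 = 7208 (decimal)
Compute -8887 + 7208 = -1679
-1679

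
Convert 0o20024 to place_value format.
Convert 0o20024 (octal) → 2×4096 + 2×8 + 4 = 8212 (decimal)
Convert 8212 (decimal) → 8212 = 8×1000 + 2×100 + 1×10 + 2 → 8 thousands, 2 hundreds, 1 ten, 2 ones (place-value notation)
8 thousands, 2 hundreds, 1 ten, 2 ones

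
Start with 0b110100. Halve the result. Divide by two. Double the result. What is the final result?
Convert 0b110100 (binary) → 32 + 16 + 4 = 52 (decimal)
Start: 52
52 ÷ 2 = 26
Convert two (English words) → 2 (decimal)
26 ÷ 2 = 13
13 × 2 = 26
26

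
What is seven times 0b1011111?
Convert seven (English words) → 7 (decimal)
Convert 0b1011111 (binary) → 64 + 16 + 8 + 4 + 2 + 1 = 95 (decimal)
Compute 7 × 95 = 665
665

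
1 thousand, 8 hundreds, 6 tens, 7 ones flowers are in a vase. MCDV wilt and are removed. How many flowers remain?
Convert 1 thousand, 8 hundreds, 6 tens, 7 ones (place-value notation) → 1×1000 + 8×100 + 6×10 + 7 = 1867 (decimal)
Convert MCDV (Roman numeral) → 1000 + 400 + 5 = 1405 (decimal)
Compute 1867 - 1405 = 462
462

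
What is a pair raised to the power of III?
Convert a pair (colloquial) → 2 (decimal)
Convert III (Roman numeral) → 1 + 1 + 1 = 3 (decimal)
Compute 2 ^ 3 = 8
8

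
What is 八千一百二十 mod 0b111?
Convert 八千一百二十 (Chinese numeral) → 8×1000 + 1×100 + 2×10 = 8120 (decimal)
Convert 0b111 (binary) → 4 + 2 + 1 = 7 (decimal)
Compute 8120 mod 7 = 0
0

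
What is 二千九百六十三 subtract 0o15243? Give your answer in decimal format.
Convert 二千九百六十三 (Chinese numeral) → 2×1000 + 9×100 + 6×10 + 3 = 2963 (decimal)
Convert 0o15243 (octal) → 1×4096 + 5×512 + 2×64 + 4×8 + 3 = 6819 (decimal)
Compute 2963 - 6819 = -3856
-3856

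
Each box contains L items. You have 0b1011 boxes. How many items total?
Convert L (Roman numeral) → 50 (decimal)
Convert 0b1011 (binary) → 8 + 2 + 1 = 11 (decimal)
Compute 50 × 11 = 550
550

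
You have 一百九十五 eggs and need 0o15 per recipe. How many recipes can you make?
Convert 一百九十五 (Chinese numeral) → 1×100 + 9×10 + 5 = 195 (decimal)
Convert 0o15 (octal) → 1×8 + 5 = 13 (decimal)
Compute 195 ÷ 13 = 15
15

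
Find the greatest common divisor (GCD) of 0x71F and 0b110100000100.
Convert 0x71F (hexadecimal) → 7×256 + 1×16 + 15 = 1823 (decimal)
Convert 0b110100000100 (binary) → 2048 + 1024 + 256 + 4 = 3332 (decimal)
Compute gcd(1823, 3332) = 1
1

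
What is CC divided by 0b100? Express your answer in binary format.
Convert CC (Roman numeral) → 100 + 100 = 200 (decimal)
Convert 0b100 (binary) → 4 (decimal)
Compute 200 ÷ 4 = 50
Convert 50 (decimal) → 50 = 32 + 16 + 2 → 0b110010 (binary)
0b110010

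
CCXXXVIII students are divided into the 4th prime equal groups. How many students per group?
Convert CCXXXVIII (Roman numeral) → 100 + 100 + 10 + 10 + 10 + 5 + 1 + 1 + 1 = 238 (decimal)
Convert the 4th prime (prime index) → 7 (decimal)
Compute 238 ÷ 7 = 34
34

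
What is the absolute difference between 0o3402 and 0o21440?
Convert 0o3402 (octal) → 3×512 + 4×64 + 2 = 1794 (decimal)
Convert 0o21440 (octal) → 2×4096 + 1×512 + 4×64 + 4×8 = 8992 (decimal)
Compute |1794 - 8992| = 7198
7198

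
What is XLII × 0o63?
Convert XLII (Roman numeral) → 40 + 1 + 1 = 42 (decimal)
Convert 0o63 (octal) → 6×8 + 3 = 51 (decimal)
Compute 42 × 51 = 2142
2142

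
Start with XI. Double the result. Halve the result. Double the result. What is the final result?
Convert XI (Roman numeral) → 10 + 1 = 11 (decimal)
Start: 11
11 × 2 = 22
22 ÷ 2 = 11
11 × 2 = 22
22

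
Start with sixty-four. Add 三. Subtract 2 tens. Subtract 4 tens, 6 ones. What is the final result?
Convert sixty-four (English words) → 64 (decimal)
Start: 64
Convert 三 (Chinese numeral) → 3 (decimal)
64 + 3 = 67
Convert 2 tens (place-value notation) → 2×10 = 20 (decimal)
67 - 20 = 47
Convert 4 tens, 6 ones (place-value notation) → 4×10 + 6 = 46 (decimal)
47 - 46 = 1
1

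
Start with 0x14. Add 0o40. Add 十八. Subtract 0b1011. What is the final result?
Convert 0x14 (hexadecimal) → 1×16 + 4 = 20 (decimal)
Start: 20
Convert 0o40 (octal) → 4×8 = 32 (decimal)
20 + 32 = 52
Convert 十八 (Chinese numeral) → 1×10 + 8 = 18 (decimal)
52 + 18 = 70
Convert 0b1011 (binary) → 8 + 2 + 1 = 11 (decimal)
70 - 11 = 59
59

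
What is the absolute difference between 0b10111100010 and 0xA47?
Convert 0b10111100010 (binary) → 1024 + 256 + 128 + 64 + 32 + 2 = 1506 (decimal)
Convert 0xA47 (hexadecimal) → 10×256 + 4×16 + 7 = 2631 (decimal)
Compute |1506 - 2631| = 1125
1125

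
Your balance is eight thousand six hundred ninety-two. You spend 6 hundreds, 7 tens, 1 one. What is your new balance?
Convert eight thousand six hundred ninety-two (English words) → 8×1000 + 6×100 + 92 = 8692 (decimal)
Convert 6 hundreds, 7 tens, 1 one (place-value notation) → 6×100 + 7×10 + 1 = 671 (decimal)
Compute 8692 - 671 = 8021
8021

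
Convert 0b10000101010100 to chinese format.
Convert 0b10000101010100 (binary) → 8192 + 256 + 64 + 16 + 4 = 8532 (decimal)
Convert 8532 (decimal) → 8532 = 8×1000 + 5×100 + 3×10 + 2 → 八千五百三十二 (Chinese numeral)
八千五百三十二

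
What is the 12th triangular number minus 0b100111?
The 12th triangular number = 12×13/2 = 78
Convert 0b100111 (binary) → 32 + 4 + 2 + 1 = 39 (decimal)
Compute 78 - 39 = 39
39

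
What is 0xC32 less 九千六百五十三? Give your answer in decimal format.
Convert 0xC32 (hexadecimal) → 12×256 + 3×16 + 2 = 3122 (decimal)
Convert 九千六百五十三 (Chinese numeral) → 9×1000 + 6×100 + 5×10 + 3 = 9653 (decimal)
Compute 3122 - 9653 = -6531
-6531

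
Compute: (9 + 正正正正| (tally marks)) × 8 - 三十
Convert 正正正正| (tally marks) → 5 + 5 + 5 + 5 + 1 = 21 (decimal)
Convert 三十 (Chinese numeral) → 3×10 = 30 (decimal)
Expression in decimal: (9 + 21) × 8 - 30
Parentheses first: 9 + 21 = 30
Multiply: 30 × 8 = 240
Subtract: 240 - 30 = 210
210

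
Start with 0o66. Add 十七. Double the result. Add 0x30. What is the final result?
Convert 0o66 (octal) → 6×8 + 6 = 54 (decimal)
Start: 54
Convert 十七 (Chinese numeral) → 1×10 + 7 = 17 (decimal)
54 + 17 = 71
71 × 2 = 142
Convert 0x30 (hexadecimal) → 3×16 = 48 (decimal)
142 + 48 = 190
190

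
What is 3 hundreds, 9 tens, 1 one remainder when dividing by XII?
Convert 3 hundreds, 9 tens, 1 one (place-value notation) → 3×100 + 9×10 + 1 = 391 (decimal)
Convert XII (Roman numeral) → 10 + 1 + 1 = 12 (decimal)
Compute 391 mod 12 = 7
7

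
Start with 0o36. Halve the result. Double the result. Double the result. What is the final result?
Convert 0o36 (octal) → 3×8 + 6 = 30 (decimal)
Start: 30
30 ÷ 2 = 15
15 × 2 = 30
30 × 2 = 60
60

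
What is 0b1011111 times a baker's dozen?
Convert 0b1011111 (binary) → 64 + 16 + 8 + 4 + 2 + 1 = 95 (decimal)
Convert a baker's dozen (colloquial) → 13 (decimal)
Compute 95 × 13 = 1235
1235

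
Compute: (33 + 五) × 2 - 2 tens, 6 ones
Convert 五 (Chinese numeral) → 5 (decimal)
Convert 2 tens, 6 ones (place-value notation) → 2×10 + 6 = 26 (decimal)
Expression in decimal: (33 + 5) × 2 - 26
Parentheses first: 33 + 5 = 38
Multiply: 38 × 2 = 76
Subtract: 76 - 26 = 50
50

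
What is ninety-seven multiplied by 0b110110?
Convert ninety-seven (English words) → 97 (decimal)
Convert 0b110110 (binary) → 32 + 16 + 4 + 2 = 54 (decimal)
Compute 97 × 54 = 5238
5238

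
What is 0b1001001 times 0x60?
Convert 0b1001001 (binary) → 64 + 8 + 1 = 73 (decimal)
Convert 0x60 (hexadecimal) → 6×16 = 96 (decimal)
Compute 73 × 96 = 7008
7008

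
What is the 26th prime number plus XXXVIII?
The 26th prime number = 101
Convert XXXVIII (Roman numeral) → 10 + 10 + 10 + 5 + 1 + 1 + 1 = 38 (decimal)
Compute 101 + 38 = 139
139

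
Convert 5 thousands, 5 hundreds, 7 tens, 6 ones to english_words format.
Convert 5 thousands, 5 hundreds, 7 tens, 6 ones (place-value notation) → 5×1000 + 5×100 + 7×10 + 6 = 5576 (decimal)
Convert 5576 (decimal) → 5576 = 5×1000 + 5×100 + 76 → five thousand five hundred seventy-six (English words)
five thousand five hundred seventy-six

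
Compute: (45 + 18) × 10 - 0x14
Convert 0x14 (hexadecimal) → 1×16 + 4 = 20 (decimal)
Expression in decimal: (45 + 18) × 10 - 20
Parentheses first: 45 + 18 = 63
Multiply: 63 × 10 = 630
Subtract: 630 - 20 = 610
610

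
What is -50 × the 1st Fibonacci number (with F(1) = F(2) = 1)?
Convert the 1st Fibonacci number (with F(1) = F(2) = 1) (Fibonacci index) → 1 (decimal)
Compute -50 × 1 = -50
-50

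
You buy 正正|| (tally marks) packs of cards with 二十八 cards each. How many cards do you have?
Convert 二十八 (Chinese numeral) → 2×10 + 8 = 28 (decimal)
Convert 正正|| (tally marks) → 5 + 5 + 2 = 12 (decimal)
Compute 28 × 12 = 336
336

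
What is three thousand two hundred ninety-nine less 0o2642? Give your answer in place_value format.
Convert three thousand two hundred ninety-nine (English words) → 3×1000 + 2×100 + 99 = 3299 (decimal)
Convert 0o2642 (octal) → 2×512 + 6×64 + 4×8 + 2 = 1442 (decimal)
Compute 3299 - 1442 = 1857
Convert 1857 (decimal) → 1857 = 1×1000 + 8×100 + 5×10 + 7 → 1 thousand, 8 hundreds, 5 tens, 7 ones (place-value notation)
1 thousand, 8 hundreds, 5 tens, 7 ones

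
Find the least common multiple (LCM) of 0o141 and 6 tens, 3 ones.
Convert 0o141 (octal) → 1×64 + 4×8 + 1 = 97 (decimal)
Convert 6 tens, 3 ones (place-value notation) → 6×10 + 3 = 63 (decimal)
Compute lcm(97, 63) = 6111
6111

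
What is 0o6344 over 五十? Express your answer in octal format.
Convert 0o6344 (octal) → 6×512 + 3×64 + 4×8 + 4 = 3300 (decimal)
Convert 五十 (Chinese numeral) → 5×10 = 50 (decimal)
Compute 3300 ÷ 50 = 66
Convert 66 (decimal) → 66 = 1×64 + 2 → 0o102 (octal)
0o102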